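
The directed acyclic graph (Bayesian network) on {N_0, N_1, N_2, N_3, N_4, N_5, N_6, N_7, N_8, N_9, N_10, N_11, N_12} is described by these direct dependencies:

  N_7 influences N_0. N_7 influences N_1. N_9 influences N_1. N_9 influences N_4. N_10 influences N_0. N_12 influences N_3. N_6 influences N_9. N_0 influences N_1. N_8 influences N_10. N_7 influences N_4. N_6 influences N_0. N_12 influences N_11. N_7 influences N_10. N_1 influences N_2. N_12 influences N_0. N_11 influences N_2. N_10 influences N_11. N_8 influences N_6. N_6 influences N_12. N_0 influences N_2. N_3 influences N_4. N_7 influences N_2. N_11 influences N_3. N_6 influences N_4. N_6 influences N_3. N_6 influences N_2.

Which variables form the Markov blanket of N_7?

The Markov blanket of a node is its parents, its children, and the other parents of its children.
N_7's children: N_0, N_1, N_2, N_4, N_10.
Parents of N_7: none.
Parents of each child, excluding N_7:
  N_10's other parent is N_8.
  N_0 also has parents N_6, N_10, N_12.
  parents(N_1) \ {N_7} = {N_0, N_9}.
  parents(N_4) \ {N_7} = {N_3, N_6, N_9}.
  parents(N_2) \ {N_7} = {N_0, N_1, N_6, N_11}.
Union: {} ∪ {N_0, N_1, N_2, N_4, N_10} ∪ {N_0, N_1, N_3, N_6, N_8, N_9, N_10, N_11, N_12} = {N_0, N_1, N_2, N_3, N_4, N_6, N_8, N_9, N_10, N_11, N_12}.

{N_0, N_1, N_2, N_3, N_4, N_6, N_8, N_9, N_10, N_11, N_12}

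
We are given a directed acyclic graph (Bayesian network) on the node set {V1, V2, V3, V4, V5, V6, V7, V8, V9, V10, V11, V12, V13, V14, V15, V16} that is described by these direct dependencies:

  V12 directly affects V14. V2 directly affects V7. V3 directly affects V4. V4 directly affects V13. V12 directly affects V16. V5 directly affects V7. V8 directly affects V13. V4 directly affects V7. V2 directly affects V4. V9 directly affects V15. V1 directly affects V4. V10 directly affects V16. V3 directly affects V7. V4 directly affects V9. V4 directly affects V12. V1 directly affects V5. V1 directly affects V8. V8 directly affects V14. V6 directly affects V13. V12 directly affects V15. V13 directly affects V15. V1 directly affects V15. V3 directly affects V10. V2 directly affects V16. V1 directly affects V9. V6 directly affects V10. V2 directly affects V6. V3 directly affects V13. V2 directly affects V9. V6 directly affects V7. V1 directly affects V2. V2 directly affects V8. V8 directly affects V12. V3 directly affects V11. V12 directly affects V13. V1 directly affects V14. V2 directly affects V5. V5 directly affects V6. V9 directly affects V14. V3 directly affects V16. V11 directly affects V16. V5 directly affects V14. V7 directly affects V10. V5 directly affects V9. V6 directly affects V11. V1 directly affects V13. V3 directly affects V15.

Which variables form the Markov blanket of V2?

A node's Markov blanket = Pa ∪ Ch ∪ (parents of Ch other than the node itself).
Parents of V2: V1.
Ch(V2) = {V4, V5, V6, V7, V8, V9, V16}.
Parents of each child, excluding V2:
  parents(V4) \ {V2} = {V1, V3}.
  V5's other parent is V1.
  V6's other parent is V5.
  V7 also has parents V3, V4, V5, V6.
  V8's other parent is V1.
  parents(V9) \ {V2} = {V1, V4, V5}.
  V16's other parents are V3, V10, V11, V12.
MB(V2) = {V1, V3, V4, V5, V6, V7, V8, V9, V10, V11, V12, V16}.

{V1, V3, V4, V5, V6, V7, V8, V9, V10, V11, V12, V16}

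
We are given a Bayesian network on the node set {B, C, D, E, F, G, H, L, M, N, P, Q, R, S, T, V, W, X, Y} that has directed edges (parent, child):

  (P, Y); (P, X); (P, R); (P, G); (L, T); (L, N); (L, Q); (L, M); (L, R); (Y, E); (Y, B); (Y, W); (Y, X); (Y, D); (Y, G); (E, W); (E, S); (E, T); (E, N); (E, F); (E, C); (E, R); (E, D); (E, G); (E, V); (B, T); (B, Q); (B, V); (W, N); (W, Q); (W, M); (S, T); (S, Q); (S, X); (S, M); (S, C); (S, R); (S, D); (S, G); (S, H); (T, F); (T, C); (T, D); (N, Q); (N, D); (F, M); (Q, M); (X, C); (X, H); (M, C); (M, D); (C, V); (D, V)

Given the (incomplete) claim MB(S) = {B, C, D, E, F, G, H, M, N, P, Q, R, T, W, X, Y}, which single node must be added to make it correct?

L

A node's Markov blanket = Pa ∪ Ch ∪ (parents of Ch other than the node itself).
Ch(S) = {C, D, G, H, M, Q, R, T, X}.
S has parent E.
Parents of each child, excluding S:
  T: B, E, L
  Q: B, L, N, W
  X: P, Y
  M: F, L, Q, W
  C: E, M, T, X
  R: E, L, P
  D: E, M, N, T, Y
  G: E, P, Y
  H: X
MB(S) = {B, C, D, E, F, G, H, L, M, N, P, Q, R, T, W, X, Y}.
Comparing with the claimed set, L is missing.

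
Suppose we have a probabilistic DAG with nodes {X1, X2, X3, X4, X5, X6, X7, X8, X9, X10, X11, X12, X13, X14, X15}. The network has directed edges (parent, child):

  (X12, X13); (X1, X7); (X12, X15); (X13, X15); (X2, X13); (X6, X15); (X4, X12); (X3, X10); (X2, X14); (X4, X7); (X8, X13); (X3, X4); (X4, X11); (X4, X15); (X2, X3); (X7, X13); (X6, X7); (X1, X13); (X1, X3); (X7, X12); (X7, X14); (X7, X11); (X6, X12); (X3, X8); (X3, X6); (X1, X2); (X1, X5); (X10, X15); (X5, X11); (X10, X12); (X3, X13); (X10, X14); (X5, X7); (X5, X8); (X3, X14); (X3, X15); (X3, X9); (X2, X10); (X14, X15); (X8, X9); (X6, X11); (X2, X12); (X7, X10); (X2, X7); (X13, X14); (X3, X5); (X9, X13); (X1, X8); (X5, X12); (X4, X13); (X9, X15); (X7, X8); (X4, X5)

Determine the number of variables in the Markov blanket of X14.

Pa(X14) = {X2, X3, X7, X10, X13}.
Ch(X14) = {X15}.
Co-parents of X14 (other parents of its children):
  parents(X15) \ {X14} = {X3, X4, X6, X9, X10, X12, X13}.
MB(X14) = {X2, X3, X4, X6, X7, X9, X10, X12, X13, X15}, which has 10 nodes.

10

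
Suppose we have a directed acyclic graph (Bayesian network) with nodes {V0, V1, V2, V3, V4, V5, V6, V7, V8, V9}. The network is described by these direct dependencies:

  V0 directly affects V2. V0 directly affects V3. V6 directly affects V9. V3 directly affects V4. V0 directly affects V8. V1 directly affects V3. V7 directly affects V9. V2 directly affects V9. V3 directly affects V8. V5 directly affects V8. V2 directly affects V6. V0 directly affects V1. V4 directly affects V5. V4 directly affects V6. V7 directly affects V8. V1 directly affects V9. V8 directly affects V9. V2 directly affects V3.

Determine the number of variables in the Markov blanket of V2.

8

The Markov blanket of a node is its parents, its children, and the other parents of its children.
Parents of V2: V0.
Ch(V2) = {V3, V6, V9}.
Co-parents of V2 (other parents of its children):
  parents(V3) \ {V2} = {V0, V1}.
  V6's other parent is V4.
  parents(V9) \ {V2} = {V1, V6, V7, V8}.
MB(V2) = {V0, V1, V3, V4, V6, V7, V8, V9}, which has 8 nodes.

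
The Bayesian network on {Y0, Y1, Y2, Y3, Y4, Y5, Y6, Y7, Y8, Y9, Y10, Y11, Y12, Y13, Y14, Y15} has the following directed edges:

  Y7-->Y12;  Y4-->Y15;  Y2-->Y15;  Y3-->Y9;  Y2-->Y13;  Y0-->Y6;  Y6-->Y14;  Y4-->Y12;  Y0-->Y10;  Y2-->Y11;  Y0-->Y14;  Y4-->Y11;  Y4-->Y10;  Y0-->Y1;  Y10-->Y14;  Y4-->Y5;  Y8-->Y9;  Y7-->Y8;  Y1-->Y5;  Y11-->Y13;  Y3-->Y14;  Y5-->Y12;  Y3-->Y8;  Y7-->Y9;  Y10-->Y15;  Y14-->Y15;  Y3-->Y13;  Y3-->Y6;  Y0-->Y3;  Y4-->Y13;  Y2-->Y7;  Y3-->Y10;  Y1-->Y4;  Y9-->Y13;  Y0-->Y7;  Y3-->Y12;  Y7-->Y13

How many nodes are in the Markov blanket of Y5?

5

The Markov blanket of a node is its parents, its children, and the other parents of its children.
Parents of Y5: Y1, Y4.
Y5 has child Y12.
Co-parents of Y5 (other parents of its children):
  Y12's other parents are Y3, Y4, Y7.
MB(Y5) = {Y1, Y3, Y4, Y7, Y12}, which has 5 nodes.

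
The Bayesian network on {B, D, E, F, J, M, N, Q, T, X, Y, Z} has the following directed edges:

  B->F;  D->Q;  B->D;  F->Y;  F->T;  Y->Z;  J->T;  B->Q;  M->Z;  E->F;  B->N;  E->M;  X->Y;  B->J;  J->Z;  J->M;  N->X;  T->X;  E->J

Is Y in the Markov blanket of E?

By definition, MB(E) is built from E's parents, E's children, and the co-parents of E.
Parents of E: none.
E's children: F, J, M.
Other parents of E's children:
  F: B
  J: B
  M: J
MB(E) = {B, F, J, M}; Y is not in this set.

No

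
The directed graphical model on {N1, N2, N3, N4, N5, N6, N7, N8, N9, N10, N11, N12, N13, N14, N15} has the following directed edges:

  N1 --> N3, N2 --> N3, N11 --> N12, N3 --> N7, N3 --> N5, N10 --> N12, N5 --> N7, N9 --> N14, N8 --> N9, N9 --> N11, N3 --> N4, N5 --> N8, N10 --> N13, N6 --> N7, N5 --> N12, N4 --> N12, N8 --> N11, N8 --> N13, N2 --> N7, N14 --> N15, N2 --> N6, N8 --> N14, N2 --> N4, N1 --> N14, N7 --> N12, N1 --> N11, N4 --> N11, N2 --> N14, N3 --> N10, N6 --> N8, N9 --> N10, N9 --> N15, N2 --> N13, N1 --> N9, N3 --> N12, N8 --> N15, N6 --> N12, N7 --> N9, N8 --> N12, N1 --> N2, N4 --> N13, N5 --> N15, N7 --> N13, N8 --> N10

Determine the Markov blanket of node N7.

{N1, N2, N3, N4, N5, N6, N8, N9, N10, N11, N12, N13}

A node's Markov blanket = Pa ∪ Ch ∪ (parents of Ch other than the node itself).
N7 has children N9, N12, N13.
Pa(N7) = {N2, N3, N5, N6}.
Other parents of N7's children:
  N9's other parents are N1, N8.
  N12 also has parents N3, N4, N5, N6, N8, N10, N11.
  parents(N13) \ {N7} = {N2, N4, N8, N10}.
Taking the union gives {N1, N2, N3, N4, N5, N6, N8, N9, N10, N11, N12, N13}.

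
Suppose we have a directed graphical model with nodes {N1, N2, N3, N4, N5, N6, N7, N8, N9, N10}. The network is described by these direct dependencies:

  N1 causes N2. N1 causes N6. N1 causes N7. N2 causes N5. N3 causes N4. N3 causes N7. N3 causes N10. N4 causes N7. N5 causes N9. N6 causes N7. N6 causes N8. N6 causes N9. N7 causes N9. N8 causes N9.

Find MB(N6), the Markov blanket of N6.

{N1, N3, N4, N5, N7, N8, N9}

The Markov blanket of a node is its parents, its children, and the other parents of its children.
N6 has parent N1.
N6's children: N7, N8, N9.
Parents of each child, excluding N6:
  N7 also has parents N1, N3, N4.
  N8 has no other parent.
  N9 also has parents N5, N7, N8.
Taking the union gives {N1, N3, N4, N5, N7, N8, N9}.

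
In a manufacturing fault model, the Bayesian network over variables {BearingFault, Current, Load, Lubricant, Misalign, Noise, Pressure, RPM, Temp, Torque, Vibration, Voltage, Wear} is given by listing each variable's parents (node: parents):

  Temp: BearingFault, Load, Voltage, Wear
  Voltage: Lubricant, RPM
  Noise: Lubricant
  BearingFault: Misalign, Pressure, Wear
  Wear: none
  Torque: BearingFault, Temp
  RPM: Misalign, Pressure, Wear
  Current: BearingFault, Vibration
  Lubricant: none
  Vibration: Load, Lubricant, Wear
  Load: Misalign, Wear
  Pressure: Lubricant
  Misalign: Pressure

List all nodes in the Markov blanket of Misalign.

{BearingFault, Load, Pressure, RPM, Wear}

Parents of Misalign: Pressure.
Misalign's children: BearingFault, Load, RPM.
Parents of each child, excluding Misalign:
  BearingFault also has parents Pressure, Wear.
  parents(Load) \ {Misalign} = {Wear}.
  RPM also has parents Pressure, Wear.
Taking the union gives {BearingFault, Load, Pressure, RPM, Wear}.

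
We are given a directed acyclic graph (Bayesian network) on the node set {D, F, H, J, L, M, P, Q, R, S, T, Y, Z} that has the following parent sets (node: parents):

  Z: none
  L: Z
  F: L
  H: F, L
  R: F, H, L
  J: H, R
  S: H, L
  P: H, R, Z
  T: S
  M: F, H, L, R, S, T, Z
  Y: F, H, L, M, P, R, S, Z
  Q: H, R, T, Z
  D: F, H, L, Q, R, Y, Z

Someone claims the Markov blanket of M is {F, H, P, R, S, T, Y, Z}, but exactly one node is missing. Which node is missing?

Parents of M: F, H, L, R, S, T, Z.
Ch(M) = {Y}.
Other parents of M's children:
  parents(Y) \ {M} = {F, H, L, P, R, S, Z}.
MB(M) = {F, H, L, P, R, S, T, Y, Z}.
Comparing with the claimed set, L is missing.

L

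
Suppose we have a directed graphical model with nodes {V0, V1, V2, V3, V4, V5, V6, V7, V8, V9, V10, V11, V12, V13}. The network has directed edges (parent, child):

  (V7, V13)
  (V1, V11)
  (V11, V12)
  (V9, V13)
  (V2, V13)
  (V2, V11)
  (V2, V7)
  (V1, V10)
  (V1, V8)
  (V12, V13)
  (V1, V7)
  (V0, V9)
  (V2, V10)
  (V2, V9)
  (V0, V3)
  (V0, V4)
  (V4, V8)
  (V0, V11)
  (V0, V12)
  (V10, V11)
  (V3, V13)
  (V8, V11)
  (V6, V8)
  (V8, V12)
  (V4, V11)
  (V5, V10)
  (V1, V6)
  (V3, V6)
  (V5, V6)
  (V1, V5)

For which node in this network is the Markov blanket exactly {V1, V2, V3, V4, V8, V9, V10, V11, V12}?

The target node must have every member of {V1, V2, V3, V4, V8, V9, V10, V11, V12} as a parent, child, or co-parent, and no others.
Parents of V0: none; children: V3, V4, V9, V11, V12; co-parents: V1, V2, V4, V8, V10, V11.
These exactly cover the given set, so the node is V0.

V0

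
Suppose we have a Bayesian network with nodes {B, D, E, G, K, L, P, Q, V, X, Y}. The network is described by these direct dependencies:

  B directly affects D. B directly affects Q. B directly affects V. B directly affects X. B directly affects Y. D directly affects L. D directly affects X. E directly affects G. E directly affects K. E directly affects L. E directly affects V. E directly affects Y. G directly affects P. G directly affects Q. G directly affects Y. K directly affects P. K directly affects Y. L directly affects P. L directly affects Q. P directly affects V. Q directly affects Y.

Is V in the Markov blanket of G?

No

Recall MB(v) = parents ∪ children ∪ spouses, where spouses are the other parents of v's children.
Parents of G: E.
G's children: P, Q, Y.
Co-parents of G (other parents of its children):
  P also has parents K, L.
  Q also has parents B, L.
  Y also has parents B, E, K, Q.
MB(G) = {B, E, K, L, P, Q, Y}; V is not in this set.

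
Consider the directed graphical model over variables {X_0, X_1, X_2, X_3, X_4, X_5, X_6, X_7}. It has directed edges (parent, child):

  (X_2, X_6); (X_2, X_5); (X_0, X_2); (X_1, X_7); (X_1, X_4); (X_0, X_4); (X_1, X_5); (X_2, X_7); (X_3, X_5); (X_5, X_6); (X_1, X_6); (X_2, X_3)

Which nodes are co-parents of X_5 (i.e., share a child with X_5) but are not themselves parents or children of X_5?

Children of X_5: X_6.
  X_6's other parents are X_1, X_2.
Excluding nodes already adjacent to X_5 (X_1, X_2, X_3, X_6), the co-parent-only contribution is {}.

{}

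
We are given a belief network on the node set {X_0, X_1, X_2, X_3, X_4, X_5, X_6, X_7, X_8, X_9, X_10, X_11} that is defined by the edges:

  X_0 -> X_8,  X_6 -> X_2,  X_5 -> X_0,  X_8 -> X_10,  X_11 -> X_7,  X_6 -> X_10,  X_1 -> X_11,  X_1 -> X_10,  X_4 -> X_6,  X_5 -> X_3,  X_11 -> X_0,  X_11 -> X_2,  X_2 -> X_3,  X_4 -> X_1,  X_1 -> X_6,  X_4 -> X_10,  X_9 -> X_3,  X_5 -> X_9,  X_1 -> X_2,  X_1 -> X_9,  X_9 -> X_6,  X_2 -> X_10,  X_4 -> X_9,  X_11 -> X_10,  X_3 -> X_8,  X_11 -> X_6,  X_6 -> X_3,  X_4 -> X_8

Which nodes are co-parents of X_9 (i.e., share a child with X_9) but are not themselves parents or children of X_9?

{X_2, X_11}

Children of X_9: X_3, X_6.
  X_6's other parents are X_1, X_4, X_11.
  X_3 also has parents X_2, X_5, X_6.
Excluding nodes already adjacent to X_9 (X_1, X_3, X_4, X_5, X_6), the co-parent-only contribution is {X_2, X_11}.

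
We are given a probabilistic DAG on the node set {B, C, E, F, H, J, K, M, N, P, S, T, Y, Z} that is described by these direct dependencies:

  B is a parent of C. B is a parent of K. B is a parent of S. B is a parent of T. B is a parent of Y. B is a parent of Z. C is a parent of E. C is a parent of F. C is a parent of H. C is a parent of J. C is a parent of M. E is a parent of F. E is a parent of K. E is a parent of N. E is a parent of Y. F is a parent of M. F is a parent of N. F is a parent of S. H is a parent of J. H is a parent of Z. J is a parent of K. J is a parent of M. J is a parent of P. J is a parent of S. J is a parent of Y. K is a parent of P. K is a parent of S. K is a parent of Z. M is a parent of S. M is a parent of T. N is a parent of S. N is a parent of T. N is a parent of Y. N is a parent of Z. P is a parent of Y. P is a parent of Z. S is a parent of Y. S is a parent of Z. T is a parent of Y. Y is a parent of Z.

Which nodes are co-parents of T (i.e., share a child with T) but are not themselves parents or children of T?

{E, J, P, S}

Children of T: Y.
  Y also has parents B, E, J, N, P, S.
Excluding nodes already adjacent to T (B, M, N, Y), the co-parent-only contribution is {E, J, P, S}.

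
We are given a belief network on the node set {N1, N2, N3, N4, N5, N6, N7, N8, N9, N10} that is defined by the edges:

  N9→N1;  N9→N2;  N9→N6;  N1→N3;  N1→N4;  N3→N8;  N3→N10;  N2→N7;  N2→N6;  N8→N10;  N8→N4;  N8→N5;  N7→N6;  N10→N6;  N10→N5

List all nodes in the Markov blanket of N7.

{N2, N6, N9, N10}

By definition, MB(N7) is built from N7's parents, N7's children, and the co-parents of N7.
N7's parents: N2.
N7's children: N6.
Other parents of N7's children:
  N6 also has parents N2, N9, N10.
Union: {N2} ∪ {N6} ∪ {N2, N9, N10} = {N2, N6, N9, N10}.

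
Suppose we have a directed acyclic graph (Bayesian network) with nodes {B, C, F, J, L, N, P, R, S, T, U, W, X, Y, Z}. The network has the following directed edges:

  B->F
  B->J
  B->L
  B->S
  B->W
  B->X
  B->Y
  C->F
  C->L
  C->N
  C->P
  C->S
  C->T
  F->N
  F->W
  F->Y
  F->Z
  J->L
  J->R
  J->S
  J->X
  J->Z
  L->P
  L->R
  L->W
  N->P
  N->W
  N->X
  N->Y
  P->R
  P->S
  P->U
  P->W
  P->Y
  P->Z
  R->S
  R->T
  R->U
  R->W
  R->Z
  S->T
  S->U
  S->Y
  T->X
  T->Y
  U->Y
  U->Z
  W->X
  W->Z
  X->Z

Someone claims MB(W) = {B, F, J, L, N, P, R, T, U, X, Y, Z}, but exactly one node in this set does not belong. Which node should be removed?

A node's Markov blanket = Pa ∪ Ch ∪ (parents of Ch other than the node itself).
W's parents: B, F, L, N, P, R.
W's children: X, Z.
Other parents of W's children:
  X also has parents B, J, N, T.
  parents(Z) \ {W} = {F, J, P, R, U, X}.
MB(W) = {B, F, J, L, N, P, R, T, U, X, Z}.
Y is neither a parent, child, nor co-parent of W, so it does not belong.

Y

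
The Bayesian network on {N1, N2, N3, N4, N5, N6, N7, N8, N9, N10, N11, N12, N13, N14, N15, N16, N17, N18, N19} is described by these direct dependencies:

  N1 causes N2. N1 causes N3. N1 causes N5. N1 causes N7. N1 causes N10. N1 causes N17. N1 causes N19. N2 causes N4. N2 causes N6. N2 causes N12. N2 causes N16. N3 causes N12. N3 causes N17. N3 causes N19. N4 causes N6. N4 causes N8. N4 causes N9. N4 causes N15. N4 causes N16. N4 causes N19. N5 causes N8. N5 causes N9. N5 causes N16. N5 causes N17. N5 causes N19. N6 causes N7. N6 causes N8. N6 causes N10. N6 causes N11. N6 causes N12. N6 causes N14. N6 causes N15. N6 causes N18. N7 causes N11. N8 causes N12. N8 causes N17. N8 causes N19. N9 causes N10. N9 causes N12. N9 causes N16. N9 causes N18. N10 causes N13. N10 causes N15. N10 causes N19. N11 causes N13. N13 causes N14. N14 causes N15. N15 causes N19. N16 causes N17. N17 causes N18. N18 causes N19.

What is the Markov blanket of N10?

Parents of N10: N1, N6, N9.
N10's children: N13, N15, N19.
For each child, the remaining parents (spouses of N10):
  N13: N11
  N15: N4, N6, N14
  N19: N1, N3, N4, N5, N8, N15, N18
MB(N10) = {N1, N3, N4, N5, N6, N8, N9, N11, N13, N14, N15, N18, N19}.

{N1, N3, N4, N5, N6, N8, N9, N11, N13, N14, N15, N18, N19}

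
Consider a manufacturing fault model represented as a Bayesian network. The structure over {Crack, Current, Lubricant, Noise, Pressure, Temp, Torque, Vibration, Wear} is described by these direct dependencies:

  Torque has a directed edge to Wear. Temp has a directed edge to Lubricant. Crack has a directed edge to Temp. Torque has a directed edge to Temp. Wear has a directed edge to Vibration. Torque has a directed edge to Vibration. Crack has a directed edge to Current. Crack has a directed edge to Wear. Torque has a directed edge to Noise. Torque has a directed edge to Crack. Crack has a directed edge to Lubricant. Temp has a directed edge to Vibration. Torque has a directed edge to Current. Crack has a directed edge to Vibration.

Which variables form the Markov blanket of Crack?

Crack's parents: Torque.
Crack has children Current, Lubricant, Temp, Vibration, Wear.
Co-parents of Crack (other parents of its children):
  Wear's other parent is Torque.
  Temp also has parent Torque.
  Current's other parent is Torque.
  Vibration also has parents Temp, Torque, Wear.
  Lubricant's other parent is Temp.
MB(Crack) = {Current, Lubricant, Temp, Torque, Vibration, Wear}.

{Current, Lubricant, Temp, Torque, Vibration, Wear}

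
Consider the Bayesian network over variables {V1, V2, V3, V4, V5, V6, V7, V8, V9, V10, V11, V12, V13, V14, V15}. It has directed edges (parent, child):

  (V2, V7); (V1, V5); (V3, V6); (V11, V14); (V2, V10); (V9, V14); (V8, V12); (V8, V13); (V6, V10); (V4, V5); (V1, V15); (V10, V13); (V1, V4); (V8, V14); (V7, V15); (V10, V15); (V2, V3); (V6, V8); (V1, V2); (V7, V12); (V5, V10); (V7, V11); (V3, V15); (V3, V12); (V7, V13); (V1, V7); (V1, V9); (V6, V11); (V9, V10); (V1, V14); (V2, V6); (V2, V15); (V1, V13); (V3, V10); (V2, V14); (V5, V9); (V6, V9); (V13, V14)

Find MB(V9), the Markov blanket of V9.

A node's Markov blanket = Pa ∪ Ch ∪ (parents of Ch other than the node itself).
Pa(V9) = {V1, V5, V6}.
V9 has children V10, V14.
Co-parents of V9 (other parents of its children):
  V10 also has parents V2, V3, V5, V6.
  parents(V14) \ {V9} = {V1, V2, V8, V11, V13}.
So the Markov blanket of V9 is {V1, V2, V3, V5, V6, V8, V10, V11, V13, V14}.

{V1, V2, V3, V5, V6, V8, V10, V11, V13, V14}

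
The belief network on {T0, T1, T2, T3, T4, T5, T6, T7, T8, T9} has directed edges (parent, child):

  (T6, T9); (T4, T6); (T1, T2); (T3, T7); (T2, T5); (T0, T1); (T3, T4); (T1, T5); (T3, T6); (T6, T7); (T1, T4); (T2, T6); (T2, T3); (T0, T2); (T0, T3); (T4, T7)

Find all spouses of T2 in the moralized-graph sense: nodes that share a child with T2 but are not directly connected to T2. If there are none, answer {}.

{T4}

Children of T2: T3, T5, T6.
  T3's other parent is T0.
  T5's other parent is T1.
  parents(T6) \ {T2} = {T3, T4}.
Excluding nodes already adjacent to T2 (T0, T1, T3, T5, T6), the co-parent-only contribution is {T4}.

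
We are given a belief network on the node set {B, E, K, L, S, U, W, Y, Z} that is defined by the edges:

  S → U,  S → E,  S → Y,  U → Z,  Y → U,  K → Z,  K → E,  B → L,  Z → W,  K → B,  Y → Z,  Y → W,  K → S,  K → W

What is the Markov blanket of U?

The Markov blanket of a node is its parents, its children, and the other parents of its children.
Parents of U: S, Y.
Children of U: Z.
Co-parents of U (other parents of its children):
  Z's other parents are K, Y.
MB(U) = {K, S, Y, Z}.

{K, S, Y, Z}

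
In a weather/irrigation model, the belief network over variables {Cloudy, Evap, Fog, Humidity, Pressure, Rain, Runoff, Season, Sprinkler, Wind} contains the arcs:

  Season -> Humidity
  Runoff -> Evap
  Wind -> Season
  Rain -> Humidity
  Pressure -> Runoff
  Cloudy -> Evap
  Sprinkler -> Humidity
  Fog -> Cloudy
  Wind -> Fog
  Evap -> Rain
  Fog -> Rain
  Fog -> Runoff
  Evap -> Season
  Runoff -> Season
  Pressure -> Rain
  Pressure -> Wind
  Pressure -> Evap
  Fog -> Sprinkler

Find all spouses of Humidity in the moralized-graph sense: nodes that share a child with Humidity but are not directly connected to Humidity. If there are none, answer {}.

{}

Humidity has no children, so it has no co-parents. The set is empty.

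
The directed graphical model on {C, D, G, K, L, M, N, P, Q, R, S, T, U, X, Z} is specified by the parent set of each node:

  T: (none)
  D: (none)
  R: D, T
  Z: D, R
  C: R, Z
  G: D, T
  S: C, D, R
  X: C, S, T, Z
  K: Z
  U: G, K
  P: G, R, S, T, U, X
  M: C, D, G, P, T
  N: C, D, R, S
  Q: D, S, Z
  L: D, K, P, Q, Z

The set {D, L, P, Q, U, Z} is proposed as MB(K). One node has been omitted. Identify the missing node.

Children of K: L, U.
K's parents: Z.
Other parents of K's children:
  U: G
  L: D, P, Q, Z
MB(K) = {D, G, L, P, Q, U, Z}.
Comparing with the claimed set, G is missing.

G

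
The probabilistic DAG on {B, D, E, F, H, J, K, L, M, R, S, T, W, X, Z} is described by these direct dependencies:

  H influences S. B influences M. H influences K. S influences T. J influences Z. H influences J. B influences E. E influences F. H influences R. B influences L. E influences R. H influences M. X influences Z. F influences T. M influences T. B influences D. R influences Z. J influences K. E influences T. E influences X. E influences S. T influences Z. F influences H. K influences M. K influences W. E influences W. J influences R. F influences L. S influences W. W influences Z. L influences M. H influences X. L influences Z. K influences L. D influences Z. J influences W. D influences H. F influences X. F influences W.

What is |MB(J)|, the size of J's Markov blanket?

By definition, MB(J) is built from J's parents, J's children, and the co-parents of J.
J has parent H.
Ch(J) = {K, R, W, Z}.
Other parents of J's children:
  K: H
  R: E, H
  W: E, F, K, S
  Z: D, L, R, T, W, X
MB(J) = {D, E, F, H, K, L, R, S, T, W, X, Z}, which has 12 nodes.

12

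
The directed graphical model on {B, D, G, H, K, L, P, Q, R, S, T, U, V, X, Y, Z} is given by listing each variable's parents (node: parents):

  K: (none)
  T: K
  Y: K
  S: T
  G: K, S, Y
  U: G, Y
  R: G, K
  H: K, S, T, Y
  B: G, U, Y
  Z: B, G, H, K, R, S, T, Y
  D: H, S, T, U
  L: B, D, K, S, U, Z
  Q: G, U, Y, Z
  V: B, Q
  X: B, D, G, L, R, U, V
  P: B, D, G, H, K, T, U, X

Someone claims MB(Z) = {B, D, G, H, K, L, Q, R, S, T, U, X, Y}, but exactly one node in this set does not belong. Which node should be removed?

X

Ch(Z) = {L, Q}.
Parents of Z: B, G, H, K, R, S, T, Y.
Co-parents of Z (other parents of its children):
  L: B, D, K, S, U
  Q: G, U, Y
MB(Z) = {B, D, G, H, K, L, Q, R, S, T, U, Y}.
X is neither a parent, child, nor co-parent of Z, so it does not belong.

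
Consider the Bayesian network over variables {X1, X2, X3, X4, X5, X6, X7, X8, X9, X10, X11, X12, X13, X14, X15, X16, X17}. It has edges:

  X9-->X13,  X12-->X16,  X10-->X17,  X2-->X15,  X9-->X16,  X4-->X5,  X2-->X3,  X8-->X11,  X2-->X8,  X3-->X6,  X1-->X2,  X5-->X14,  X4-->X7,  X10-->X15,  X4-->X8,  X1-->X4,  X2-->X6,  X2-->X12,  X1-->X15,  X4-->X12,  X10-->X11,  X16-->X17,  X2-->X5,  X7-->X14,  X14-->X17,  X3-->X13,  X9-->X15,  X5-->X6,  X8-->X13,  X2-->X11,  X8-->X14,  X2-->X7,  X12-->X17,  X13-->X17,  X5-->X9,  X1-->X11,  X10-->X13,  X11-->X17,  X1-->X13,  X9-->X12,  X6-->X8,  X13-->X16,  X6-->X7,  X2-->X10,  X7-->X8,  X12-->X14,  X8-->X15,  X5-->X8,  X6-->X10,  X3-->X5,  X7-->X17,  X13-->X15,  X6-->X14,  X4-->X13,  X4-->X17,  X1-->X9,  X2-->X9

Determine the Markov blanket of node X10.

Pa(X10) = {X2, X6}.
Children of X10: X11, X13, X15, X17.
For each child, the remaining parents (spouses of X10):
  X11 also has parents X1, X2, X8.
  X13's other parents are X1, X3, X4, X8, X9.
  parents(X15) \ {X10} = {X1, X2, X8, X9, X13}.
  X17's other parents are X4, X7, X11, X12, X13, X14, X16.
So the Markov blanket of X10 is {X1, X2, X3, X4, X6, X7, X8, X9, X11, X12, X13, X14, X15, X16, X17}.

{X1, X2, X3, X4, X6, X7, X8, X9, X11, X12, X13, X14, X15, X16, X17}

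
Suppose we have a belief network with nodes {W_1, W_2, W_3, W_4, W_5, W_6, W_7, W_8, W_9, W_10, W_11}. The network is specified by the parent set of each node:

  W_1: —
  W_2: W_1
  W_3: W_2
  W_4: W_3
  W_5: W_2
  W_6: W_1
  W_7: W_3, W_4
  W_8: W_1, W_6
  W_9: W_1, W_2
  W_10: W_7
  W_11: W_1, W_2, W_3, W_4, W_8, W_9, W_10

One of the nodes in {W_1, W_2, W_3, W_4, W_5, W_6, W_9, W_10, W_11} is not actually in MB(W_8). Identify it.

W_5

Ch(W_8) = {W_11}.
Pa(W_8) = {W_1, W_6}.
For each child, the remaining parents (spouses of W_8):
  W_11 also has parents W_1, W_2, W_3, W_4, W_9, W_10.
MB(W_8) = {W_1, W_2, W_3, W_4, W_6, W_9, W_10, W_11}.
W_5 is neither a parent, child, nor co-parent of W_8, so it does not belong.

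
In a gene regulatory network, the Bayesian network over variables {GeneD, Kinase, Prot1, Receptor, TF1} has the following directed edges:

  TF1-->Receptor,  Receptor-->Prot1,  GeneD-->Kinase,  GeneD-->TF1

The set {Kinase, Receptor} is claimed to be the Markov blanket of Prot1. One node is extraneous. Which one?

Kinase

By definition, MB(Prot1) is built from Prot1's parents, Prot1's children, and the co-parents of Prot1.
Ch(Prot1) = {}.
Prot1 has parent Receptor.
Prot1 has no children, so there are no co-parents.
MB(Prot1) = {Receptor}.
Kinase is neither a parent, child, nor co-parent of Prot1, so it does not belong.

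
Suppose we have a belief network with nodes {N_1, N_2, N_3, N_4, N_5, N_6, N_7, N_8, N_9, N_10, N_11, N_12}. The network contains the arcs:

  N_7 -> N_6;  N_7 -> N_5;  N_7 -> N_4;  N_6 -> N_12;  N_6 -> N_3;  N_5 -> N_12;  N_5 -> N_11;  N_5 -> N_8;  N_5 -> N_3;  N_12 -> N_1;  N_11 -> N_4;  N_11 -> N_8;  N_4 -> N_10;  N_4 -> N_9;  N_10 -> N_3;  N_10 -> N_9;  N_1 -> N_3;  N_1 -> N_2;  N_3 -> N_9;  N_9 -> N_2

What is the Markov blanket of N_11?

{N_4, N_5, N_7, N_8}

By definition, MB(N_11) is built from N_11's parents, N_11's children, and the co-parents of N_11.
N_11 has parent N_5.
N_11's children: N_4, N_8.
Other parents of N_11's children:
  N_4's other parent is N_7.
  N_8 also has parent N_5.
MB(N_11) = {N_4, N_5, N_7, N_8}.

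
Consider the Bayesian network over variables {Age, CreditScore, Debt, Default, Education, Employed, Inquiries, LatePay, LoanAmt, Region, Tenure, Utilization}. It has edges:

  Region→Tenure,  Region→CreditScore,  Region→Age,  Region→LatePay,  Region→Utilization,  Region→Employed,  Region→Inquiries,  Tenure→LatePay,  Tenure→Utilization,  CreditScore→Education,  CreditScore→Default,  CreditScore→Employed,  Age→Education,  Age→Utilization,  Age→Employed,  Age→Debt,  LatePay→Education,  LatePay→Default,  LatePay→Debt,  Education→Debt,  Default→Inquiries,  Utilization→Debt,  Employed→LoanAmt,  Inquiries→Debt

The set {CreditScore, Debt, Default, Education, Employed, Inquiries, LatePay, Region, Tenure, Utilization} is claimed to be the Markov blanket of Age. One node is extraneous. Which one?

Default

Age has parent Region.
Children of Age: Debt, Education, Employed, Utilization.
Other parents of Age's children:
  Education: CreditScore, LatePay
  Utilization: Region, Tenure
  Employed: CreditScore, Region
  Debt: Education, Inquiries, LatePay, Utilization
MB(Age) = {CreditScore, Debt, Education, Employed, Inquiries, LatePay, Region, Tenure, Utilization}.
Default is neither a parent, child, nor co-parent of Age, so it does not belong.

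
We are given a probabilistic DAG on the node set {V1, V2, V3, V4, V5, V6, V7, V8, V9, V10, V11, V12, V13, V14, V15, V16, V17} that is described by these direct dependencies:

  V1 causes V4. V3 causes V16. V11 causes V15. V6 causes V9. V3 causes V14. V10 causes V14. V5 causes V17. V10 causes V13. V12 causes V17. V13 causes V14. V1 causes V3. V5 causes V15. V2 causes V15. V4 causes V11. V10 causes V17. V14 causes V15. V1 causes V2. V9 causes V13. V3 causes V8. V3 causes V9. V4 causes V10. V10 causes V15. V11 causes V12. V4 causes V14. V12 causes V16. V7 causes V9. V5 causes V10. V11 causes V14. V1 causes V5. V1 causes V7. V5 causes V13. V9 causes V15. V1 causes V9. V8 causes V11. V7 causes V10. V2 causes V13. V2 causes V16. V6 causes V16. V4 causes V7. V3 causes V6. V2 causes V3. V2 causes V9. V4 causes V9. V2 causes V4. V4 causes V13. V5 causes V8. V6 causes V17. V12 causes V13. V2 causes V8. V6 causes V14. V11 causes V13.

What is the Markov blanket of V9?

Ch(V9) = {V13, V15}.
Pa(V9) = {V1, V2, V3, V4, V6, V7}.
Other parents of V9's children:
  parents(V13) \ {V9} = {V2, V4, V5, V10, V11, V12}.
  parents(V15) \ {V9} = {V2, V5, V10, V11, V14}.
Union: {V1, V2, V3, V4, V6, V7} ∪ {V13, V15} ∪ {V2, V4, V5, V10, V11, V12, V14} = {V1, V2, V3, V4, V5, V6, V7, V10, V11, V12, V13, V14, V15}.

{V1, V2, V3, V4, V5, V6, V7, V10, V11, V12, V13, V14, V15}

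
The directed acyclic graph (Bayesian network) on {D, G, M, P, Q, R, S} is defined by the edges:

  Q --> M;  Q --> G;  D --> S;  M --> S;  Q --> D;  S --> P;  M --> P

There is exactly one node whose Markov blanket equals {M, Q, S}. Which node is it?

D

The target node must have every member of {M, Q, S} as a parent, child, or co-parent, and no others.
Parents of D: Q; children: S; co-parents: M.
These exactly cover the given set, so the node is D.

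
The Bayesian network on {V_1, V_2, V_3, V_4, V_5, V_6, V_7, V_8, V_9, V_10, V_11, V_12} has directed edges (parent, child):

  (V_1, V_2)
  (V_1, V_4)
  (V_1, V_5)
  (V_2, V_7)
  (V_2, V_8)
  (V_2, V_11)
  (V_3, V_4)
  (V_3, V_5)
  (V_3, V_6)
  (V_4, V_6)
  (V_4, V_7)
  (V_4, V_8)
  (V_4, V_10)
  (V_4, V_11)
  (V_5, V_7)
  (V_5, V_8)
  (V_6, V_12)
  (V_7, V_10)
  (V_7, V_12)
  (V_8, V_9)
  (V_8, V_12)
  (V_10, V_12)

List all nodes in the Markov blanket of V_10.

A node's Markov blanket = Pa ∪ Ch ∪ (parents of Ch other than the node itself).
V_10's parents: V_4, V_7.
V_10's children: V_12.
For each child, the remaining parents (spouses of V_10):
  V_12's other parents are V_6, V_7, V_8.
Taking the union gives {V_4, V_6, V_7, V_8, V_12}.

{V_4, V_6, V_7, V_8, V_12}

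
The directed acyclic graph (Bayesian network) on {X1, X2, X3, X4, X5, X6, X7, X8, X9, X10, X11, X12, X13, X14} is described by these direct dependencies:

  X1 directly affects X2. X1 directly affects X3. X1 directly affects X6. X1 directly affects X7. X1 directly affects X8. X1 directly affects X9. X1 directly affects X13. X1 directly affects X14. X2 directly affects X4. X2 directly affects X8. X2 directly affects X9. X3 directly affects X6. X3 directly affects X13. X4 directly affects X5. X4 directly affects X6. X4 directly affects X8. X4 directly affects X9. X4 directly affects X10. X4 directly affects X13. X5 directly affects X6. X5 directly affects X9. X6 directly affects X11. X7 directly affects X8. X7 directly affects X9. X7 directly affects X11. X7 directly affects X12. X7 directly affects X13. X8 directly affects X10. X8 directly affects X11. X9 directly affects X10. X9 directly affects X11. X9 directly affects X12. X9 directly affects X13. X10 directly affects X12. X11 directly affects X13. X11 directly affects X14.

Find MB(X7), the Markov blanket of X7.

{X1, X2, X3, X4, X5, X6, X8, X9, X10, X11, X12, X13}

By definition, MB(X7) is built from X7's parents, X7's children, and the co-parents of X7.
Parents of X7: X1.
X7's children: X8, X9, X11, X12, X13.
Other parents of X7's children:
  X8 also has parents X1, X2, X4.
  X9's other parents are X1, X2, X4, X5.
  parents(X11) \ {X7} = {X6, X8, X9}.
  X12 also has parents X9, X10.
  X13's other parents are X1, X3, X4, X9, X11.
So the Markov blanket of X7 is {X1, X2, X3, X4, X5, X6, X8, X9, X10, X11, X12, X13}.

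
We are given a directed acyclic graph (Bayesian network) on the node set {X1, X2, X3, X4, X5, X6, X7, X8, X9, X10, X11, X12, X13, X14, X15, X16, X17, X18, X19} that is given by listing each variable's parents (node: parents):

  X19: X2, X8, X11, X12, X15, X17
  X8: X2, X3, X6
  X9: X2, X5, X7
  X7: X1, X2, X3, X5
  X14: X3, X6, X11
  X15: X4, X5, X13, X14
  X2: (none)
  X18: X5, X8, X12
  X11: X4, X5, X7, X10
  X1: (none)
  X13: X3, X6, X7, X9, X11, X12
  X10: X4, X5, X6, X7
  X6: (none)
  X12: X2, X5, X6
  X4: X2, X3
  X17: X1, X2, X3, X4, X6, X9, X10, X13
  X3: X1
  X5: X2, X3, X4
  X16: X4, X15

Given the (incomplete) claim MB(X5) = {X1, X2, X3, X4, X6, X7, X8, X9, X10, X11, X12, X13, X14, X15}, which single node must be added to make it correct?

X18

Recall MB(v) = parents ∪ children ∪ spouses, where spouses are the other parents of v's children.
X5 has parents X2, X3, X4.
Ch(X5) = {X7, X9, X10, X11, X12, X15, X18}.
Parents of each child, excluding X5:
  X7's other parents are X1, X2, X3.
  X9 also has parents X2, X7.
  parents(X10) \ {X5} = {X4, X6, X7}.
  X11 also has parents X4, X7, X10.
  X12 also has parents X2, X6.
  X15's other parents are X4, X13, X14.
  parents(X18) \ {X5} = {X8, X12}.
MB(X5) = {X1, X2, X3, X4, X6, X7, X8, X9, X10, X11, X12, X13, X14, X15, X18}.
Comparing with the claimed set, X18 is missing.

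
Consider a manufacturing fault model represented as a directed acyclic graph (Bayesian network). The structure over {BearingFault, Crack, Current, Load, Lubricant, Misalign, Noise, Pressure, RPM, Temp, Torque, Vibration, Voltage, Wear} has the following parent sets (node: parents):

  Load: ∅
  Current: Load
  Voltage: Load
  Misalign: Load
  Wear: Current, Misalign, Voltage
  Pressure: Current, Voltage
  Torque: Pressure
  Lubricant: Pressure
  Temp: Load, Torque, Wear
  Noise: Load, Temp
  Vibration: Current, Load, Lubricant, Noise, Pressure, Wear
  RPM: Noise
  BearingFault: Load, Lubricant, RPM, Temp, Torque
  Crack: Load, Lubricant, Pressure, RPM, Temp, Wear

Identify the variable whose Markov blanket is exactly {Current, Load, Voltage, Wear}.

Misalign

The target node must have every member of {Current, Load, Voltage, Wear} as a parent, child, or co-parent, and no others.
Parents of Misalign: Load; children: Wear; co-parents: Current, Voltage.
These exactly cover the given set, so the node is Misalign.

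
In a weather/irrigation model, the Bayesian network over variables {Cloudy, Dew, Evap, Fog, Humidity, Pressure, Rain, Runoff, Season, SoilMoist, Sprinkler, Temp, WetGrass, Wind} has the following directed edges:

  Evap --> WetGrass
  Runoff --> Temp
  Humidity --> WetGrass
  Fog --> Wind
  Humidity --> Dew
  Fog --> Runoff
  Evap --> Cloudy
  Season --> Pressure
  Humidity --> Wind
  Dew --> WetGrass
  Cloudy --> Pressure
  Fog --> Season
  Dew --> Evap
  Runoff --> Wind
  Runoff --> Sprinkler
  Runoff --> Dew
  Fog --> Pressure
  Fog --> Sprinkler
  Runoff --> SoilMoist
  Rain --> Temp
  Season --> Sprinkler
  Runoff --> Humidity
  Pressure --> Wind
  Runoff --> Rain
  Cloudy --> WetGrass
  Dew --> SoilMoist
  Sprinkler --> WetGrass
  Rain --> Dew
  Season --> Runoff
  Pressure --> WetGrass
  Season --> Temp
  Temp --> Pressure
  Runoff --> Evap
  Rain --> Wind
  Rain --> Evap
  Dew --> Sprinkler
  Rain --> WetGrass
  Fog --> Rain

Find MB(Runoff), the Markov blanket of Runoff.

{Dew, Evap, Fog, Humidity, Pressure, Rain, Season, SoilMoist, Sprinkler, Temp, Wind}

By definition, MB(Runoff) is built from Runoff's parents, Runoff's children, and the co-parents of Runoff.
Pa(Runoff) = {Fog, Season}.
Ch(Runoff) = {Dew, Evap, Humidity, Rain, SoilMoist, Sprinkler, Temp, Wind}.
Co-parents of Runoff (other parents of its children):
  Rain: Fog
  Humidity: —
  Dew: Humidity, Rain
  Temp: Rain, Season
  Evap: Dew, Rain
  Sprinkler: Dew, Fog, Season
  Wind: Fog, Humidity, Pressure, Rain
  SoilMoist: Dew
MB(Runoff) = {Dew, Evap, Fog, Humidity, Pressure, Rain, Season, SoilMoist, Sprinkler, Temp, Wind}.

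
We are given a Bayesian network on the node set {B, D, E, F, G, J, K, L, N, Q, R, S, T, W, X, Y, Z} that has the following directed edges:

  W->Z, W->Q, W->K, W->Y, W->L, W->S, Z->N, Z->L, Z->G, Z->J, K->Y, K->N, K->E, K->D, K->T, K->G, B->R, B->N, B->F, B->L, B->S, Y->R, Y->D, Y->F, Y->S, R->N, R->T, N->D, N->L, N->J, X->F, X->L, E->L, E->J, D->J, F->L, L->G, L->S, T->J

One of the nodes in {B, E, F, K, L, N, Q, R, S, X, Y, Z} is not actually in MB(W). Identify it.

R

Recall MB(v) = parents ∪ children ∪ spouses, where spouses are the other parents of v's children.
W has no parents.
W's children: K, L, Q, S, Y, Z.
Co-parents of W (other parents of its children):
  Z: no additional parents.
  Q: no additional parents.
  K: no additional parents.
  Y also has parent K.
  parents(L) \ {W} = {B, E, F, N, X, Z}.
  S's other parents are B, L, Y.
MB(W) = {B, E, F, K, L, N, Q, S, X, Y, Z}.
R is neither a parent, child, nor co-parent of W, so it does not belong.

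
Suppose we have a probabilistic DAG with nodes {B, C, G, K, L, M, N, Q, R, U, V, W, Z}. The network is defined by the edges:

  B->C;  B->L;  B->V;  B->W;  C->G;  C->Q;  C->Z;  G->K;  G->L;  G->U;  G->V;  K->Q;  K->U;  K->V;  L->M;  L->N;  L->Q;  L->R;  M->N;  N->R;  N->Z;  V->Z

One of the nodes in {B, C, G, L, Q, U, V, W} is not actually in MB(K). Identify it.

K has parent G.
K's children: Q, U, V.
Co-parents of K (other parents of its children):
  parents(Q) \ {K} = {C, L}.
  parents(U) \ {K} = {G}.
  V also has parents B, G.
MB(K) = {B, C, G, L, Q, U, V}.
W is neither a parent, child, nor co-parent of K, so it does not belong.

W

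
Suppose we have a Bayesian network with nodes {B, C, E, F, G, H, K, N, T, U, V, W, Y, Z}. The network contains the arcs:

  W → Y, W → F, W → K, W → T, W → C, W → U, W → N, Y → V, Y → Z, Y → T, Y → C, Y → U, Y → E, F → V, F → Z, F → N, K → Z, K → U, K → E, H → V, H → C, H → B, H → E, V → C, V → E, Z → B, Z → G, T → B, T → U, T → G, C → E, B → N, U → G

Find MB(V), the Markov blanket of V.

V has parents F, H, Y.
V has children C, E.
Parents of each child, excluding V:
  parents(C) \ {V} = {H, W, Y}.
  E's other parents are C, H, K, Y.
Taking the union gives {C, E, F, H, K, W, Y}.

{C, E, F, H, K, W, Y}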